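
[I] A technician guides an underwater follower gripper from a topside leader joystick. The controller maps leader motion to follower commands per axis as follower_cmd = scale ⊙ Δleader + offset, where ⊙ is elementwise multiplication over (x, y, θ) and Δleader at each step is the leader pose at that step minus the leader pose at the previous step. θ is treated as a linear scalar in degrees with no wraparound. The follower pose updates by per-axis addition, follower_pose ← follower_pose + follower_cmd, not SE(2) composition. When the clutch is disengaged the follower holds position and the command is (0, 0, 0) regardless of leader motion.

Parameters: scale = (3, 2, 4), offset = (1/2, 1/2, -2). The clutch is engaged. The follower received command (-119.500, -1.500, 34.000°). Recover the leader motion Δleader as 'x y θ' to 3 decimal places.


axis x: (-119.500 − 1/2) / (3) = -40.000
axis y: (-1.500 − 1/2) / (2) = -1.000
axis θ: (34.000 − -2) / (4) = 9.000

-40.000 -1.000 9.000


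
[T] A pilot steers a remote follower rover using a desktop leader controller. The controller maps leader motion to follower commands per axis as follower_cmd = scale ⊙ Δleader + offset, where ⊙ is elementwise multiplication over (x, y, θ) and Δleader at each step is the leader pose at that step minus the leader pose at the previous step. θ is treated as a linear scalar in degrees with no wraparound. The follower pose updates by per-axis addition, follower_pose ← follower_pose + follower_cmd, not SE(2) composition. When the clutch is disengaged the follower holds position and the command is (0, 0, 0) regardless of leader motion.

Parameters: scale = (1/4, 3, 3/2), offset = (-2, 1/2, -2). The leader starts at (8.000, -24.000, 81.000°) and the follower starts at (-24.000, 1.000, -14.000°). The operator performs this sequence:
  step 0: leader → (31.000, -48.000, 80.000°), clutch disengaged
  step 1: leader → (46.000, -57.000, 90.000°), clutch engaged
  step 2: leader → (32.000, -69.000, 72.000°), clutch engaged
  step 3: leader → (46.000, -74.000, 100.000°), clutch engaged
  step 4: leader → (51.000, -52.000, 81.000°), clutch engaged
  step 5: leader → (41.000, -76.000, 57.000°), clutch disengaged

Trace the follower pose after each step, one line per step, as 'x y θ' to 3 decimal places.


-24.000 1.000 -14.000
-22.250 -25.500 -1.000
-27.750 -61.000 -30.000
-26.250 -75.500 10.000
-27.000 -9.000 -20.500
-27.000 -9.000 -20.500

step 0: Δleader=(23.000, -24.000, -1.000°), disengaged; cmd=(0,0,0) → follower holds at (-24.000, 1.000, -14.000°)
step 1: Δleader=(15.000, -9.000, 10.000°), engaged; cmd=(1.750, -26.500, 13.000°) → follower=(-22.250, -25.500, -1.000°)
step 2: Δleader=(-14.000, -12.000, -18.000°), engaged; cmd=(-5.500, -35.500, -29.000°) → follower=(-27.750, -61.000, -30.000°)
step 3: Δleader=(14.000, -5.000, 28.000°), engaged; cmd=(1.500, -14.500, 40.000°) → follower=(-26.250, -75.500, 10.000°)
step 4: Δleader=(5.000, 22.000, -19.000°), engaged; cmd=(-0.750, 66.500, -30.500°) → follower=(-27.000, -9.000, -20.500°)
step 5: Δleader=(-10.000, -24.000, -24.000°), disengaged; cmd=(0,0,0) → follower holds at (-27.000, -9.000, -20.500°)


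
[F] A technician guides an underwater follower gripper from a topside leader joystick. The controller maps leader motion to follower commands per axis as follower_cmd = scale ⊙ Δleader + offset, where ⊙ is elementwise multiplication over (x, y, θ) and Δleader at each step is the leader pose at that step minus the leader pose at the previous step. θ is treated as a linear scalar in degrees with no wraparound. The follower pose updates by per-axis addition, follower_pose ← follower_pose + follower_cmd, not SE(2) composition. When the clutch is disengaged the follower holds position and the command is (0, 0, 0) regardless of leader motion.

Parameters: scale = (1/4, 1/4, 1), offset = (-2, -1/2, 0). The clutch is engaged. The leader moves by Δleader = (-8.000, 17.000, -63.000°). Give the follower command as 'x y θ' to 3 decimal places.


axis x: 1/4·-8.000 + -2 = -4.000
axis y: 1/4·17.000 + -1/2 = 3.750
axis θ: 1·-63.000 + 0 = -63.000

-4.000 3.750 -63.000


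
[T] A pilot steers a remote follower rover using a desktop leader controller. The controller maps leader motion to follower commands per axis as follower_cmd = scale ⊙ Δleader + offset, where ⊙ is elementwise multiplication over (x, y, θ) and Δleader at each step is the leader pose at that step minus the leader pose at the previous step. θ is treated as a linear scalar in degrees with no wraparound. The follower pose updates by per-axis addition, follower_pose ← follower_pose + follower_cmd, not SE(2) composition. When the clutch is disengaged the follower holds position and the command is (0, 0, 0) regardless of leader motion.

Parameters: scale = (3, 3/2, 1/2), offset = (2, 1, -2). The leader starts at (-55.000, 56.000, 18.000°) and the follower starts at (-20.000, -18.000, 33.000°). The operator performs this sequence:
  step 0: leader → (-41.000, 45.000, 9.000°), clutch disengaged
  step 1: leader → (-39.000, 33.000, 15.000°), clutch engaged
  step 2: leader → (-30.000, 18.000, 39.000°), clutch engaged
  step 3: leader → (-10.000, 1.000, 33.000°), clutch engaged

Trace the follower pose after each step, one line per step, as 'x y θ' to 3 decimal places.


step 0: Δleader=(14.000, -11.000, -9.000°), disengaged; cmd=(0,0,0) → follower holds at (-20.000, -18.000, 33.000°)
step 1: Δleader=(2.000, -12.000, 6.000°), engaged; cmd=(8.000, -17.000, 1.000°) → follower=(-12.000, -35.000, 34.000°)
step 2: Δleader=(9.000, -15.000, 24.000°), engaged; cmd=(29.000, -21.500, 10.000°) → follower=(17.000, -56.500, 44.000°)
step 3: Δleader=(20.000, -17.000, -6.000°), engaged; cmd=(62.000, -24.500, -5.000°) → follower=(79.000, -81.000, 39.000°)

-20.000 -18.000 33.000
-12.000 -35.000 34.000
17.000 -56.500 44.000
79.000 -81.000 39.000


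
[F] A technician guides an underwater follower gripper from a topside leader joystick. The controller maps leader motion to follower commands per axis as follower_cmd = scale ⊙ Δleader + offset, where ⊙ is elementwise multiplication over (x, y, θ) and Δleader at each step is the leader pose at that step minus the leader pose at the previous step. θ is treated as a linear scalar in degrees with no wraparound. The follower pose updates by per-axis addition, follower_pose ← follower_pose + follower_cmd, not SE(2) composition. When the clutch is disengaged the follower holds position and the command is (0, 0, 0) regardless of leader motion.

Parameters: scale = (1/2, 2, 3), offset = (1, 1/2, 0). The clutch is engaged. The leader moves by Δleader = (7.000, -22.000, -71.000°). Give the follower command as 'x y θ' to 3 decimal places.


axis x: 1/2·7.000 + 1 = 4.500
axis y: 2·-22.000 + 1/2 = -43.500
axis θ: 3·-71.000 + 0 = -213.000

4.500 -43.500 -213.000


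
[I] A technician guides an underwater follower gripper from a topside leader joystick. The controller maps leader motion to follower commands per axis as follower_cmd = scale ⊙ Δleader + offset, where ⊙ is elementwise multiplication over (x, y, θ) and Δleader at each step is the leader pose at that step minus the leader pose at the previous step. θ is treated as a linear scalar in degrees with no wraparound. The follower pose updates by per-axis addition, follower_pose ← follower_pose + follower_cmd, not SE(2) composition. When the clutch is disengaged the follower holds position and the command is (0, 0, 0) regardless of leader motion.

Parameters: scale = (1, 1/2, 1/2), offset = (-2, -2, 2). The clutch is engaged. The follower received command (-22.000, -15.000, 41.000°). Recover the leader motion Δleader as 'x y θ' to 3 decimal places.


-20.000 -26.000 78.000

axis x: (-22.000 − -2) / (1) = -20.000
axis y: (-15.000 − -2) / (1/2) = -26.000
axis θ: (41.000 − 2) / (1/2) = 78.000


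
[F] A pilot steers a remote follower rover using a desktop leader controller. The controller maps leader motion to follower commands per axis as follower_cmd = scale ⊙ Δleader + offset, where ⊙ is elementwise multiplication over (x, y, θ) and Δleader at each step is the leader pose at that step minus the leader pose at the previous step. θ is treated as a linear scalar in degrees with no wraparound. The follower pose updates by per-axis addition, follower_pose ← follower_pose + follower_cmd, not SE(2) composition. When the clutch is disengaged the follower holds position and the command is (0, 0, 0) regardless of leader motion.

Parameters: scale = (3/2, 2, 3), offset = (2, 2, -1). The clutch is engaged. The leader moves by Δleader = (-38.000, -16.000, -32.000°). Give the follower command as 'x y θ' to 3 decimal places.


-55.000 -30.000 -97.000

axis x: 3/2·-38.000 + 2 = -55.000
axis y: 2·-16.000 + 2 = -30.000
axis θ: 3·-32.000 + -1 = -97.000


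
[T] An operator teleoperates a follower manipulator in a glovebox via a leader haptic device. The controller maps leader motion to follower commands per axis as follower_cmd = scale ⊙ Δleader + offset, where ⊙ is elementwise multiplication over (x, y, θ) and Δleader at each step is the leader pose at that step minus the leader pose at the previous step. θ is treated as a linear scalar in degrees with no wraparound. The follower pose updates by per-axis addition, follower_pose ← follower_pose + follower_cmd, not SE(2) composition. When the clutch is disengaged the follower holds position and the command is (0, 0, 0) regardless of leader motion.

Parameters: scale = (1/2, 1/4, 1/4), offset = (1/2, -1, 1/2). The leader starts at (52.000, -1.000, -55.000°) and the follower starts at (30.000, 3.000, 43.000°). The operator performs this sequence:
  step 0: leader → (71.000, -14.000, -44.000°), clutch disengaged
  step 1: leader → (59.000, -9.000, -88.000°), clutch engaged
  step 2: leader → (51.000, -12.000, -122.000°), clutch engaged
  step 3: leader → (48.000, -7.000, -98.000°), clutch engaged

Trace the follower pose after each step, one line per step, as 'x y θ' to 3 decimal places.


30.000 3.000 43.000
24.500 3.250 32.500
21.000 1.500 24.500
20.000 1.750 31.000

step 0: Δleader=(19.000, -13.000, 11.000°), disengaged; cmd=(0,0,0) → follower holds at (30.000, 3.000, 43.000°)
step 1: Δleader=(-12.000, 5.000, -44.000°), engaged; cmd=(-5.500, 0.250, -10.500°) → follower=(24.500, 3.250, 32.500°)
step 2: Δleader=(-8.000, -3.000, -34.000°), engaged; cmd=(-3.500, -1.750, -8.000°) → follower=(21.000, 1.500, 24.500°)
step 3: Δleader=(-3.000, 5.000, 24.000°), engaged; cmd=(-1.000, 0.250, 6.500°) → follower=(20.000, 1.750, 31.000°)


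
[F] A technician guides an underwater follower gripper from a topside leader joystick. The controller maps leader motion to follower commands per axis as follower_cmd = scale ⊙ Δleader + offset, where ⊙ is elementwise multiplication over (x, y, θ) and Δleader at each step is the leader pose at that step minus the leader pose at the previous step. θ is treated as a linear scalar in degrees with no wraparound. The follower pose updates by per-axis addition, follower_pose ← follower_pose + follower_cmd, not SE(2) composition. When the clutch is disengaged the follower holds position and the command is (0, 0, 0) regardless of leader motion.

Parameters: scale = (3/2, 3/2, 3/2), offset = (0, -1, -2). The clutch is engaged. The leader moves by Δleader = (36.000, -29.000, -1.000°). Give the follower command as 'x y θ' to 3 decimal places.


axis x: 3/2·36.000 + 0 = 54.000
axis y: 3/2·-29.000 + -1 = -44.500
axis θ: 3/2·-1.000 + -2 = -3.500

54.000 -44.500 -3.500


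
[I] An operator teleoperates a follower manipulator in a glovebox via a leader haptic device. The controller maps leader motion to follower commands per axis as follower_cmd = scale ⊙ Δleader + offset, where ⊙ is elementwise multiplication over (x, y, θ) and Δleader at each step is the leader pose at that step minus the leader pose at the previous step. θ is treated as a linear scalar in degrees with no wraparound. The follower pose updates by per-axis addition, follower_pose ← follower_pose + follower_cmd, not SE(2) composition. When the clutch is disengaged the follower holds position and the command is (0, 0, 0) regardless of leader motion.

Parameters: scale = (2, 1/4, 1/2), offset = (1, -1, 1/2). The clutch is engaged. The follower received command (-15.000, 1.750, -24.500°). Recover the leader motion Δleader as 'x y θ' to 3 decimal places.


-8.000 11.000 -50.000

axis x: (-15.000 − 1) / (2) = -8.000
axis y: (1.750 − -1) / (1/4) = 11.000
axis θ: (-24.500 − 1/2) / (1/2) = -50.000


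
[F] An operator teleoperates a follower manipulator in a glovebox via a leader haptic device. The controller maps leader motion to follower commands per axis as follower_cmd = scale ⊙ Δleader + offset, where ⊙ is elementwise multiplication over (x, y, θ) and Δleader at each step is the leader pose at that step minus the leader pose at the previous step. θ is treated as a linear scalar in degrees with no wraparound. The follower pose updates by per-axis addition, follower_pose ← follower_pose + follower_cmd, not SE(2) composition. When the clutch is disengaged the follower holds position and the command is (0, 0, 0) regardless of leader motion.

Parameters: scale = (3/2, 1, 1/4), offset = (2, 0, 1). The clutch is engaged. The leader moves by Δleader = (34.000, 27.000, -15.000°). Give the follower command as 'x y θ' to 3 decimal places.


axis x: 3/2·34.000 + 2 = 53.000
axis y: 1·27.000 + 0 = 27.000
axis θ: 1/4·-15.000 + 1 = -2.750

53.000 27.000 -2.750


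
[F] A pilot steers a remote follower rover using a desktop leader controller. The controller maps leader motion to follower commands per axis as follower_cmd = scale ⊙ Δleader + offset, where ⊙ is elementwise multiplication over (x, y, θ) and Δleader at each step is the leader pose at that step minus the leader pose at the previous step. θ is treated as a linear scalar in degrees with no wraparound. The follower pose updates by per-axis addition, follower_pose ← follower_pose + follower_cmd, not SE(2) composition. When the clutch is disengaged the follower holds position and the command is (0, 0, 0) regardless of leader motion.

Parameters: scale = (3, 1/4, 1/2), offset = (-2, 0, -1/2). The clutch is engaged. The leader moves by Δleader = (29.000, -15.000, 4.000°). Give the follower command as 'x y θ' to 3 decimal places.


85.000 -3.750 1.500

axis x: 3·29.000 + -2 = 85.000
axis y: 1/4·-15.000 + 0 = -3.750
axis θ: 1/2·4.000 + -1/2 = 1.500


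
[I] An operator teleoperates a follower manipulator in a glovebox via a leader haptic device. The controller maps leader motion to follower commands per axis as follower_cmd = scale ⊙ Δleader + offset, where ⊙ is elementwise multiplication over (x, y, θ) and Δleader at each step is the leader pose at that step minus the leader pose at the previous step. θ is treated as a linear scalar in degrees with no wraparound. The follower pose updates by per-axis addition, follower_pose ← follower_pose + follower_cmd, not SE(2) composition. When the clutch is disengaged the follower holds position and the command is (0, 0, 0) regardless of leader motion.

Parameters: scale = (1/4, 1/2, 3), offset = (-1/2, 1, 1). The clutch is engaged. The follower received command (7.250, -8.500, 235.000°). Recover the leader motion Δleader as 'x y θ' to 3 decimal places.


31.000 -19.000 78.000

axis x: (7.250 − -1/2) / (1/4) = 31.000
axis y: (-8.500 − 1) / (1/2) = -19.000
axis θ: (235.000 − 1) / (3) = 78.000


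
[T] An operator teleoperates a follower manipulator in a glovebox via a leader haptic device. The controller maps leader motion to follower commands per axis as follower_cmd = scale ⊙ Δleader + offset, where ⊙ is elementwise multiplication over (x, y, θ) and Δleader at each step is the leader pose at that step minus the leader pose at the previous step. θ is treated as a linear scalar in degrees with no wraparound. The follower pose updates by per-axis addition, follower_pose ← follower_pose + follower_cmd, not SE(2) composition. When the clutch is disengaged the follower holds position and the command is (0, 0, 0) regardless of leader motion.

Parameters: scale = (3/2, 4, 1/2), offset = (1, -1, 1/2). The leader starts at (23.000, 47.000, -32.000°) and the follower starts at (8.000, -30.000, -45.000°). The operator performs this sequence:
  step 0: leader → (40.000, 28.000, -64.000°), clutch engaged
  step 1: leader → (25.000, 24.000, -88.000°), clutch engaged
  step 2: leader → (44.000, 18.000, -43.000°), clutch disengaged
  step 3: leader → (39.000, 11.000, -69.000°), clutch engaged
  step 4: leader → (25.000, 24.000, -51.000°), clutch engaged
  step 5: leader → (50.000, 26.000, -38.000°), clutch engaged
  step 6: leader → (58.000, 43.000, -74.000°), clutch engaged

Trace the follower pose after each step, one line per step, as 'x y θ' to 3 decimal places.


step 0: Δleader=(17.000, -19.000, -32.000°), engaged; cmd=(26.500, -77.000, -15.500°) → follower=(34.500, -107.000, -60.500°)
step 1: Δleader=(-15.000, -4.000, -24.000°), engaged; cmd=(-21.500, -17.000, -11.500°) → follower=(13.000, -124.000, -72.000°)
step 2: Δleader=(19.000, -6.000, 45.000°), disengaged; cmd=(0,0,0) → follower holds at (13.000, -124.000, -72.000°)
step 3: Δleader=(-5.000, -7.000, -26.000°), engaged; cmd=(-6.500, -29.000, -12.500°) → follower=(6.500, -153.000, -84.500°)
step 4: Δleader=(-14.000, 13.000, 18.000°), engaged; cmd=(-20.000, 51.000, 9.500°) → follower=(-13.500, -102.000, -75.000°)
step 5: Δleader=(25.000, 2.000, 13.000°), engaged; cmd=(38.500, 7.000, 7.000°) → follower=(25.000, -95.000, -68.000°)
step 6: Δleader=(8.000, 17.000, -36.000°), engaged; cmd=(13.000, 67.000, -17.500°) → follower=(38.000, -28.000, -85.500°)

34.500 -107.000 -60.500
13.000 -124.000 -72.000
13.000 -124.000 -72.000
6.500 -153.000 -84.500
-13.500 -102.000 -75.000
25.000 -95.000 -68.000
38.000 -28.000 -85.500


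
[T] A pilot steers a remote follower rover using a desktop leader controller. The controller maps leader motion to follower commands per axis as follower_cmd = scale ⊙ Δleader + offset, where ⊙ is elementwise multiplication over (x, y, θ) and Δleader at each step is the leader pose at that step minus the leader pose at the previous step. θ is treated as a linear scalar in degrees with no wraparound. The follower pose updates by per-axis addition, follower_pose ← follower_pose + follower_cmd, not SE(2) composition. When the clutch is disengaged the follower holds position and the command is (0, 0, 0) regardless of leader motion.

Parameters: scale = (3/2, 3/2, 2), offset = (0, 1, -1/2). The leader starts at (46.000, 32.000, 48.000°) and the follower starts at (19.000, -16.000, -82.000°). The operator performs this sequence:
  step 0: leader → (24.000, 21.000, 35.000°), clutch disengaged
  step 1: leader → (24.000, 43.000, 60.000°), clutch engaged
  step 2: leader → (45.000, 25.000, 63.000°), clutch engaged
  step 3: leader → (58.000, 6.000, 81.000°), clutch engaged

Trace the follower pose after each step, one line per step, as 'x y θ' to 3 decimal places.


step 0: Δleader=(-22.000, -11.000, -13.000°), disengaged; cmd=(0,0,0) → follower holds at (19.000, -16.000, -82.000°)
step 1: Δleader=(0.000, 22.000, 25.000°), engaged; cmd=(0.000, 34.000, 49.500°) → follower=(19.000, 18.000, -32.500°)
step 2: Δleader=(21.000, -18.000, 3.000°), engaged; cmd=(31.500, -26.000, 5.500°) → follower=(50.500, -8.000, -27.000°)
step 3: Δleader=(13.000, -19.000, 18.000°), engaged; cmd=(19.500, -27.500, 35.500°) → follower=(70.000, -35.500, 8.500°)

19.000 -16.000 -82.000
19.000 18.000 -32.500
50.500 -8.000 -27.000
70.000 -35.500 8.500


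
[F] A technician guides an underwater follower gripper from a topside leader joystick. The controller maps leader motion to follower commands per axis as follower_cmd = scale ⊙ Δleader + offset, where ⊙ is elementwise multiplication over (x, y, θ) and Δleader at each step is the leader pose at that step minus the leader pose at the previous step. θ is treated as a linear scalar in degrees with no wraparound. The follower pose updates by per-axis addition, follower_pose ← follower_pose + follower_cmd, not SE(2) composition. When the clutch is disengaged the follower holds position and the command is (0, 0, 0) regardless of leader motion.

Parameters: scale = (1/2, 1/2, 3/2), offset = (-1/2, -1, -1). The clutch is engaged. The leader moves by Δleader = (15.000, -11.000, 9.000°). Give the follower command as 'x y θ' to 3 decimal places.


axis x: 1/2·15.000 + -1/2 = 7.000
axis y: 1/2·-11.000 + -1 = -6.500
axis θ: 3/2·9.000 + -1 = 12.500

7.000 -6.500 12.500


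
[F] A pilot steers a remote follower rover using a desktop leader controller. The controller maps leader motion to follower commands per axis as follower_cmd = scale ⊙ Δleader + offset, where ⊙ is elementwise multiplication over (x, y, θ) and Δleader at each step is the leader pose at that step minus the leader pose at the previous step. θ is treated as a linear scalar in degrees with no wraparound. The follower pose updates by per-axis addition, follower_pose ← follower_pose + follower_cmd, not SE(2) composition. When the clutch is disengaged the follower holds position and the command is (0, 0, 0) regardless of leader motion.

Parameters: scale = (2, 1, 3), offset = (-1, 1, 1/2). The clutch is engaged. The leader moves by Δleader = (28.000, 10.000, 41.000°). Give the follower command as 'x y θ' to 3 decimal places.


55.000 11.000 123.500

axis x: 2·28.000 + -1 = 55.000
axis y: 1·10.000 + 1 = 11.000
axis θ: 3·41.000 + 1/2 = 123.500


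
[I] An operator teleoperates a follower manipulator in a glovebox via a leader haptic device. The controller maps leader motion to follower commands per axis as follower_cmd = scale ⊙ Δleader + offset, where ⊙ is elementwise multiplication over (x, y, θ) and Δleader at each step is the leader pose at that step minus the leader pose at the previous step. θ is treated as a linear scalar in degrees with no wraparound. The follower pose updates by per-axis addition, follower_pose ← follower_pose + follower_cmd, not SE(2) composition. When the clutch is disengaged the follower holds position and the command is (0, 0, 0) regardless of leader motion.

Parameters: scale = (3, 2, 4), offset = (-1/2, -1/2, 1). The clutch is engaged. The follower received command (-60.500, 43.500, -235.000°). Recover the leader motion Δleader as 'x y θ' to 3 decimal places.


-20.000 22.000 -59.000

axis x: (-60.500 − -1/2) / (3) = -20.000
axis y: (43.500 − -1/2) / (2) = 22.000
axis θ: (-235.000 − 1) / (4) = -59.000


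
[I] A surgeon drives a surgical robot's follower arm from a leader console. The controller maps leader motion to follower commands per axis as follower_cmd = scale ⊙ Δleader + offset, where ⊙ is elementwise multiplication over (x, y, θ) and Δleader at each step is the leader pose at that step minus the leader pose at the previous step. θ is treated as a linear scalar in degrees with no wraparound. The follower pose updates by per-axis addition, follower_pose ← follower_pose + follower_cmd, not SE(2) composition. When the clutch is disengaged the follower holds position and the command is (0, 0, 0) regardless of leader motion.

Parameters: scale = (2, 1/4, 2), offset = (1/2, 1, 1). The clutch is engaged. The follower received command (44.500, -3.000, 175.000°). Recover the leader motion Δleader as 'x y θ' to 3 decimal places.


22.000 -16.000 87.000

axis x: (44.500 − 1/2) / (2) = 22.000
axis y: (-3.000 − 1) / (1/4) = -16.000
axis θ: (175.000 − 1) / (2) = 87.000


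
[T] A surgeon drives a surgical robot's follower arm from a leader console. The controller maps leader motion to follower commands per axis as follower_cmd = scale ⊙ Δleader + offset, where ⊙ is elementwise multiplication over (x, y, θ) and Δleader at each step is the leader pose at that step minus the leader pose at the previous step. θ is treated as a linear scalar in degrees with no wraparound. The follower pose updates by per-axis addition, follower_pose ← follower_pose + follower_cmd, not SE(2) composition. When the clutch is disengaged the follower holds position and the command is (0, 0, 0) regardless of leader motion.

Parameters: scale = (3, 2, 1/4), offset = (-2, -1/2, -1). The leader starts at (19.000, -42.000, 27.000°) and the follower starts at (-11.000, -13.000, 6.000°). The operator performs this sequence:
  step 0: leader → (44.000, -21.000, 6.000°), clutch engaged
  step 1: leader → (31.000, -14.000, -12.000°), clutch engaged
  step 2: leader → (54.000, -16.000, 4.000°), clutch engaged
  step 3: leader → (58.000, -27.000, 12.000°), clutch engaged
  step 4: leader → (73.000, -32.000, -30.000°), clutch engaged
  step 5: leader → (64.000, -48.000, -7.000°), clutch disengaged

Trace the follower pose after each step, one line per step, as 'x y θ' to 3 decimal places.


62.000 28.500 -0.250
21.000 42.000 -5.750
88.000 37.500 -2.750
98.000 15.000 -1.750
141.000 4.500 -13.250
141.000 4.500 -13.250

step 0: Δleader=(25.000, 21.000, -21.000°), engaged; cmd=(73.000, 41.500, -6.250°) → follower=(62.000, 28.500, -0.250°)
step 1: Δleader=(-13.000, 7.000, -18.000°), engaged; cmd=(-41.000, 13.500, -5.500°) → follower=(21.000, 42.000, -5.750°)
step 2: Δleader=(23.000, -2.000, 16.000°), engaged; cmd=(67.000, -4.500, 3.000°) → follower=(88.000, 37.500, -2.750°)
step 3: Δleader=(4.000, -11.000, 8.000°), engaged; cmd=(10.000, -22.500, 1.000°) → follower=(98.000, 15.000, -1.750°)
step 4: Δleader=(15.000, -5.000, -42.000°), engaged; cmd=(43.000, -10.500, -11.500°) → follower=(141.000, 4.500, -13.250°)
step 5: Δleader=(-9.000, -16.000, 23.000°), disengaged; cmd=(0,0,0) → follower holds at (141.000, 4.500, -13.250°)


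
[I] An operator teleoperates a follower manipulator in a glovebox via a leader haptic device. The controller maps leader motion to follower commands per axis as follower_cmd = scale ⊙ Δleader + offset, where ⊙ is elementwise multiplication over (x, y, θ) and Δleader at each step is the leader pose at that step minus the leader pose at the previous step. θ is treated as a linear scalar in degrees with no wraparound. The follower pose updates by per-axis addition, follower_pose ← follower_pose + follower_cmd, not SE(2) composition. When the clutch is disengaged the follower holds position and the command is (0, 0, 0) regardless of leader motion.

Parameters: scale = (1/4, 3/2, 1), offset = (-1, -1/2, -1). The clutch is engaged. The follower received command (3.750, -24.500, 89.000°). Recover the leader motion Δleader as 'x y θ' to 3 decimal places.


19.000 -16.000 90.000

axis x: (3.750 − -1) / (1/4) = 19.000
axis y: (-24.500 − -1/2) / (3/2) = -16.000
axis θ: (89.000 − -1) / (1) = 90.000


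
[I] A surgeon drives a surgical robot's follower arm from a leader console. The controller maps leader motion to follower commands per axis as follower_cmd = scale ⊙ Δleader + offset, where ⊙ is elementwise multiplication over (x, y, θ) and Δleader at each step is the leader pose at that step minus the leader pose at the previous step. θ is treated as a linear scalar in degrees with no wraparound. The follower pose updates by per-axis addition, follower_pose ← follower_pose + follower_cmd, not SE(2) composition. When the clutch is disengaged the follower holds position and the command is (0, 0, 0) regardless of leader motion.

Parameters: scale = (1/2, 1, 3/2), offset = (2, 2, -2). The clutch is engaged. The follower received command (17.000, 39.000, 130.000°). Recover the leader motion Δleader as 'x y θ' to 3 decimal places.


axis x: (17.000 − 2) / (1/2) = 30.000
axis y: (39.000 − 2) / (1) = 37.000
axis θ: (130.000 − -2) / (3/2) = 88.000

30.000 37.000 88.000


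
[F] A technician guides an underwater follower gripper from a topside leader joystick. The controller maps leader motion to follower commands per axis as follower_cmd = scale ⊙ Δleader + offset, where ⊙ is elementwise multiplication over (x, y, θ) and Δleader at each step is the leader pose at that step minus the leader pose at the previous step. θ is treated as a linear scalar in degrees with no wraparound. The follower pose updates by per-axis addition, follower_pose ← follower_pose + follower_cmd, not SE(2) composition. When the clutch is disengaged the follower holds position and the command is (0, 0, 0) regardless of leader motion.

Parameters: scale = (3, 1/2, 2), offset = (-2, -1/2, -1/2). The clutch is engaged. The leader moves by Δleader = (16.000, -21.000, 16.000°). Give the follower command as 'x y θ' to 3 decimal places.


axis x: 3·16.000 + -2 = 46.000
axis y: 1/2·-21.000 + -1/2 = -11.000
axis θ: 2·16.000 + -1/2 = 31.500

46.000 -11.000 31.500


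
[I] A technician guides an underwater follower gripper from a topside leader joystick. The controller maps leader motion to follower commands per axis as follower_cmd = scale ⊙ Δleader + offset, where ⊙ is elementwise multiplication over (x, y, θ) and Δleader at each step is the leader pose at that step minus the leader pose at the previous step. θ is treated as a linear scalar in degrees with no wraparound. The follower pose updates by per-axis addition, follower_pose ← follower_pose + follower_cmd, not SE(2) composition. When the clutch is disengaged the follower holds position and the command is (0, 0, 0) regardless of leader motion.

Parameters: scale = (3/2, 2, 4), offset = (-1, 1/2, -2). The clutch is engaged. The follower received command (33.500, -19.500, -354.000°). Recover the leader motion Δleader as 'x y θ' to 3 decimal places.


axis x: (33.500 − -1) / (3/2) = 23.000
axis y: (-19.500 − 1/2) / (2) = -10.000
axis θ: (-354.000 − -2) / (4) = -88.000

23.000 -10.000 -88.000


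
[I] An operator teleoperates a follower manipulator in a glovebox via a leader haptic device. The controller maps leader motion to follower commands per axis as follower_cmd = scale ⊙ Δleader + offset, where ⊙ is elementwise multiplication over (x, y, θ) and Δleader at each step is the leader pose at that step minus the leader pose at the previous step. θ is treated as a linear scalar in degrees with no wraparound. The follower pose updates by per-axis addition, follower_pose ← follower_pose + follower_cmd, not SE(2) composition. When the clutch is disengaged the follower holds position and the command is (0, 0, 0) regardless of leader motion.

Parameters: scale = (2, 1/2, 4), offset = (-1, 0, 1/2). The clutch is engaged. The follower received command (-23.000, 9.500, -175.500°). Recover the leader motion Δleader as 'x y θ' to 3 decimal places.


-11.000 19.000 -44.000

axis x: (-23.000 − -1) / (2) = -11.000
axis y: (9.500 − 0) / (1/2) = 19.000
axis θ: (-175.500 − 1/2) / (4) = -44.000


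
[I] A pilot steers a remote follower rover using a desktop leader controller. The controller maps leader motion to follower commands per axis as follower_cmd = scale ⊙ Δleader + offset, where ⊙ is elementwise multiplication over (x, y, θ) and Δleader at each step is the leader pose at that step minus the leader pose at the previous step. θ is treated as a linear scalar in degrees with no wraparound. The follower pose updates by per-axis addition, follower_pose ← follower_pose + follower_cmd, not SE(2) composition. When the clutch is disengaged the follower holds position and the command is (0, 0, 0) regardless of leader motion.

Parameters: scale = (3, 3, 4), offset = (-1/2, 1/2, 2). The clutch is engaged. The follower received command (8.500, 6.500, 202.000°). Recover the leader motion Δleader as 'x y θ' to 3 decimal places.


3.000 2.000 50.000

axis x: (8.500 − -1/2) / (3) = 3.000
axis y: (6.500 − 1/2) / (3) = 2.000
axis θ: (202.000 − 2) / (4) = 50.000


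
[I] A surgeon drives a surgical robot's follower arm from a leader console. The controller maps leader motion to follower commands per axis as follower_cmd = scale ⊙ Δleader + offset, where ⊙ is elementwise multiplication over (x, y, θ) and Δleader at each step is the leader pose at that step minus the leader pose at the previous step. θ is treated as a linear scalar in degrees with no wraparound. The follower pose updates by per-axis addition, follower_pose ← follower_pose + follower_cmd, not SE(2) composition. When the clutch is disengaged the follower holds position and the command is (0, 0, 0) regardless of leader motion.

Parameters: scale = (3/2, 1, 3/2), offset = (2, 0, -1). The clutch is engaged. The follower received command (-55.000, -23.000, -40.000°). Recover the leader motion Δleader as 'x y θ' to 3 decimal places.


axis x: (-55.000 − 2) / (3/2) = -38.000
axis y: (-23.000 − 0) / (1) = -23.000
axis θ: (-40.000 − -1) / (3/2) = -26.000

-38.000 -23.000 -26.000


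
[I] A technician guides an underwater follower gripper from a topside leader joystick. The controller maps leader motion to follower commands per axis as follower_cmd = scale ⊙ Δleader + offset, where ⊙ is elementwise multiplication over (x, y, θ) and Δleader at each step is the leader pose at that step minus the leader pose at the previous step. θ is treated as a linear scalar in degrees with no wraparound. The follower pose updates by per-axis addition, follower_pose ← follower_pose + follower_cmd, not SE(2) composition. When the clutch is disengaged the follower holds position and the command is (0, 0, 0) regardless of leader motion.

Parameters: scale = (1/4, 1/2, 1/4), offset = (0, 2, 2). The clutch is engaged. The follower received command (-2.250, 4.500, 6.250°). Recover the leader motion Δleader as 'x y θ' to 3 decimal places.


-9.000 5.000 17.000

axis x: (-2.250 − 0) / (1/4) = -9.000
axis y: (4.500 − 2) / (1/2) = 5.000
axis θ: (6.250 − 2) / (1/4) = 17.000


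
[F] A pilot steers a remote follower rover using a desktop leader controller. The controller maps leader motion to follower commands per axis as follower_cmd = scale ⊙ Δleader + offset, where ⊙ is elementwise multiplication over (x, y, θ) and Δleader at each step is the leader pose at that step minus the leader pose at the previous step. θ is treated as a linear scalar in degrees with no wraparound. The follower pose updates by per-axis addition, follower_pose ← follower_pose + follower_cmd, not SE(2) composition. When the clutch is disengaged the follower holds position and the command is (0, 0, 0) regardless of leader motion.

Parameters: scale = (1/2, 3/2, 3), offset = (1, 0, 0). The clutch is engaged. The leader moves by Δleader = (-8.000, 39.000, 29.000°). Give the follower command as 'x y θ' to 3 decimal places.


-3.000 58.500 87.000

axis x: 1/2·-8.000 + 1 = -3.000
axis y: 3/2·39.000 + 0 = 58.500
axis θ: 3·29.000 + 0 = 87.000


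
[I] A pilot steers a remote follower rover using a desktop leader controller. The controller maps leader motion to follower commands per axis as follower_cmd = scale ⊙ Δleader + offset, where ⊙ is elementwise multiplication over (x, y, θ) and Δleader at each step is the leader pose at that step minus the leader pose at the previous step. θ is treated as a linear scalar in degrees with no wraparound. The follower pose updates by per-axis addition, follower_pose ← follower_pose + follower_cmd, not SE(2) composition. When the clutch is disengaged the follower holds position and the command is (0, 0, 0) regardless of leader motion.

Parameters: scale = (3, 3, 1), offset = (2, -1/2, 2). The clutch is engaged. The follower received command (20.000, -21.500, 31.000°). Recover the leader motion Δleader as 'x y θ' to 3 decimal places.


axis x: (20.000 − 2) / (3) = 6.000
axis y: (-21.500 − -1/2) / (3) = -7.000
axis θ: (31.000 − 2) / (1) = 29.000

6.000 -7.000 29.000


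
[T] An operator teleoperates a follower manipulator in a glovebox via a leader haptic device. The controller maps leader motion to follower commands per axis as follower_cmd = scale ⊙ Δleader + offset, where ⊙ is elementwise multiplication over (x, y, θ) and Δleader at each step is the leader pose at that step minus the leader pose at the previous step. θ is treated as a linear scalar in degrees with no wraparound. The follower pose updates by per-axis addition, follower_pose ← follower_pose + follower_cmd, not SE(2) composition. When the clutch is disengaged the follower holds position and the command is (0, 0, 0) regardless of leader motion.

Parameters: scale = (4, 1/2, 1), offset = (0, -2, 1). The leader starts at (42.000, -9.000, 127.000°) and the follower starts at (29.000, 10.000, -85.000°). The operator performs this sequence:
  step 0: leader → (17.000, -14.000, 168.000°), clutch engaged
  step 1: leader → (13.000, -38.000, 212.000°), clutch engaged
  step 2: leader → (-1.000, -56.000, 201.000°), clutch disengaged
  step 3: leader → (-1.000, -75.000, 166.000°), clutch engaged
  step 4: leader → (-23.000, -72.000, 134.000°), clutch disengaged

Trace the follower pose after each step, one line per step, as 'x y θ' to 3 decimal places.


step 0: Δleader=(-25.000, -5.000, 41.000°), engaged; cmd=(-100.000, -4.500, 42.000°) → follower=(-71.000, 5.500, -43.000°)
step 1: Δleader=(-4.000, -24.000, 44.000°), engaged; cmd=(-16.000, -14.000, 45.000°) → follower=(-87.000, -8.500, 2.000°)
step 2: Δleader=(-14.000, -18.000, -11.000°), disengaged; cmd=(0,0,0) → follower holds at (-87.000, -8.500, 2.000°)
step 3: Δleader=(0.000, -19.000, -35.000°), engaged; cmd=(0.000, -11.500, -34.000°) → follower=(-87.000, -20.000, -32.000°)
step 4: Δleader=(-22.000, 3.000, -32.000°), disengaged; cmd=(0,0,0) → follower holds at (-87.000, -20.000, -32.000°)

-71.000 5.500 -43.000
-87.000 -8.500 2.000
-87.000 -8.500 2.000
-87.000 -20.000 -32.000
-87.000 -20.000 -32.000


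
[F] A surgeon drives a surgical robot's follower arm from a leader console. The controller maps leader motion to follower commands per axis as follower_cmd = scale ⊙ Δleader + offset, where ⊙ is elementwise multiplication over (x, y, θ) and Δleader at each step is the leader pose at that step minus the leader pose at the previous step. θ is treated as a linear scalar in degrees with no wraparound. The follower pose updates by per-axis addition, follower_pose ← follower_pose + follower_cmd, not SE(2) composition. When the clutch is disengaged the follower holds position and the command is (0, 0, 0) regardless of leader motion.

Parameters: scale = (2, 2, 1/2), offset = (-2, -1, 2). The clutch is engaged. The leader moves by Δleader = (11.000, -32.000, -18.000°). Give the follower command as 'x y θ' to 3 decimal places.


axis x: 2·11.000 + -2 = 20.000
axis y: 2·-32.000 + -1 = -65.000
axis θ: 1/2·-18.000 + 2 = -7.000

20.000 -65.000 -7.000


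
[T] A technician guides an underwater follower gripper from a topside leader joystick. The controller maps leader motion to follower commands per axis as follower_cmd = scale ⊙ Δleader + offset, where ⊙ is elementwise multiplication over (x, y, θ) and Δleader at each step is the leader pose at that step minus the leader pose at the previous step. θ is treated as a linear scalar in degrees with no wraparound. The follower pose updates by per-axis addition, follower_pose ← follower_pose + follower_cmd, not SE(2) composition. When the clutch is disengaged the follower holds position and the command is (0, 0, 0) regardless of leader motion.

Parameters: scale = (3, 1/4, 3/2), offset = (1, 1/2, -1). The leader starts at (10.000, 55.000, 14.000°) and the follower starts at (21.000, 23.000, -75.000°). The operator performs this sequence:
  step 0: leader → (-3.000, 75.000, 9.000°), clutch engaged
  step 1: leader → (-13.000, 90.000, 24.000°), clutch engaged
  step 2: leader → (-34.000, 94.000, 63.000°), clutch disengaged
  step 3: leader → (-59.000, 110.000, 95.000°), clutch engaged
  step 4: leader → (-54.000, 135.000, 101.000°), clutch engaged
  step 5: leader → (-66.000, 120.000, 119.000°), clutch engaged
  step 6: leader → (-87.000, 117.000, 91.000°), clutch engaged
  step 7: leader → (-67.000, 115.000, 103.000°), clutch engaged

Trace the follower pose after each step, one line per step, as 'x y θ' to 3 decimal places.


step 0: Δleader=(-13.000, 20.000, -5.000°), engaged; cmd=(-38.000, 5.500, -8.500°) → follower=(-17.000, 28.500, -83.500°)
step 1: Δleader=(-10.000, 15.000, 15.000°), engaged; cmd=(-29.000, 4.250, 21.500°) → follower=(-46.000, 32.750, -62.000°)
step 2: Δleader=(-21.000, 4.000, 39.000°), disengaged; cmd=(0,0,0) → follower holds at (-46.000, 32.750, -62.000°)
step 3: Δleader=(-25.000, 16.000, 32.000°), engaged; cmd=(-74.000, 4.500, 47.000°) → follower=(-120.000, 37.250, -15.000°)
step 4: Δleader=(5.000, 25.000, 6.000°), engaged; cmd=(16.000, 6.750, 8.000°) → follower=(-104.000, 44.000, -7.000°)
step 5: Δleader=(-12.000, -15.000, 18.000°), engaged; cmd=(-35.000, -3.250, 26.000°) → follower=(-139.000, 40.750, 19.000°)
step 6: Δleader=(-21.000, -3.000, -28.000°), engaged; cmd=(-62.000, -0.250, -43.000°) → follower=(-201.000, 40.500, -24.000°)
step 7: Δleader=(20.000, -2.000, 12.000°), engaged; cmd=(61.000, 0.000, 17.000°) → follower=(-140.000, 40.500, -7.000°)

-17.000 28.500 -83.500
-46.000 32.750 -62.000
-46.000 32.750 -62.000
-120.000 37.250 -15.000
-104.000 44.000 -7.000
-139.000 40.750 19.000
-201.000 40.500 -24.000
-140.000 40.500 -7.000
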